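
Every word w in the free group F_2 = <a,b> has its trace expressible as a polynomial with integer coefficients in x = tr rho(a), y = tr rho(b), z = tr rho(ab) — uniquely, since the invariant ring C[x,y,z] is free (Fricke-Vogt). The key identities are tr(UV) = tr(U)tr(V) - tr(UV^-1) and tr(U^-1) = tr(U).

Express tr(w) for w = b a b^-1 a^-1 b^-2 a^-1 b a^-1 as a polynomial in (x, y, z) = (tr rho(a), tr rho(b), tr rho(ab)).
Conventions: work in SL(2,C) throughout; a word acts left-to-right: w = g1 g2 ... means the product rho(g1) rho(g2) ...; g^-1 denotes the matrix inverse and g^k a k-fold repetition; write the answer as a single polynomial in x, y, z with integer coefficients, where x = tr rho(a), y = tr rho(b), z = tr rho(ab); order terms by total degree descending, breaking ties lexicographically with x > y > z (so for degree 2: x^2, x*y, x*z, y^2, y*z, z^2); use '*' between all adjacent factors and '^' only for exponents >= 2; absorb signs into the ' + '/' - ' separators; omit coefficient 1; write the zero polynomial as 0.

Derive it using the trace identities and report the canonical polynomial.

-x^2*y^3*z^2 + 2*x^3*y^2*z + x*y^4*z + 2*x*y^2*z^3 - x^4*y - x^2*y^3 - 3*x^2*y*z^2 - y^3*z^2 - y*z^4 + x^3*z - 3*x*y^2*z + x*z^3 + 4*x^2*y + 4*y*z^2 - 3*x*z - y

so tr(a^2 b) = tr(a) * tr(b a) - tr(b)  (reduce the a square) = x*z - y
tr(a^2) = tr(a) * tr(a) - tr(1)  (reduce the a square) = x^2 - 2
tr(a b^2 a) = tr(b) * tr(a^2 b) - tr(a^2)  (reduce the b square) = x*y*z - x^2 - y^2 + 2
tr(a b a b) = tr(b a) * tr(b a) - tr(1)  (split on b) = z^2 - 2
reduce: tr(a b^2 a b) = tr(b) * tr(a b a b) - tr(a b a)  (reduce the b square) = y*z^2 - x*z - y
reduce: tr(b a b^-1 a b) = tr(a b^2 a) * tr(b) - tr(a b^2 a b)  (eliminate b^-1) = x*y^2*z - x^2*y - y^3 - y*z^2 + x*z + 3*y
reduce: tr(b a b) = tr(b) * tr(a b) - tr(a)  (reduce the b square) = y*z - x
reduce: tr(a b a b a) = tr(a) * tr(b a b a) - tr(b a b)  (reduce the a square) = x*z^2 - y*z - x
tr(a b a b a b) = tr(a b) * tr(a b a b) - tr(a^-1 b^-1)  (split on a) = z^3 - 3*z
tr(b a b^-1 a b a) = tr(a b a b a) * tr(b) - tr(a b a b a b)  (eliminate b^-1) = x*y*z^2 - y^2*z - z^3 - x*y + 3*z
so tr(b a^-1 b a b^-1 a) = tr(b a b^-1 a b) * tr(a) - tr(b a b^-1 a b a)  (eliminate a^-1) = x^2*y^2*z - x^3*y - x*y^3 - 2*x*y*z^2 + x^2*z + y^2*z + z^3 + 4*x*y - 3*z
tr(a^-1 b a^-1 b a b^-1) = tr(b a^-1 b a b^-1) * tr(a) - tr(b a^-1 b a b^-1 a)  (eliminate a^-1) = -x^2*y^2*z + x^3*y + x*y^3 + 2*x*y*z^2 - x^2*z - y^2*z - z^3 - 3*x*y + 3*z
tr(b^2) = tr(b) * tr(b) - tr(1)  (reduce the b square) = y^2 - 2
so tr(b a^-1 b) = tr(b^2) * tr(a) - tr(b^2 a)  (eliminate a^-1) = x*y^2 - y*z - x
reduce: tr(b^-2 a^-1 b a^-1 b a) = tr(a^-1 b a^-1 b a b^-1) * tr(b) - tr(a^-1 b a^-1 b a)  (eliminate b^-1) = -x^2*y^3*z + x^3*y^2 + x*y^4 + 2*x*y^2*z^2 - x^2*y*z - y^3*z - y*z^3 - 4*x*y^2 + 4*y*z + x
so tr(b^-2 a^-1 b a^-1 b a b^-1) = tr(b^-2 a^-1 b a^-1 b a) * tr(b) - tr(b^-2 a^-1 b a^-1 b a b)  (eliminate b^-1) = -x^2*y^4*z + x^3*y^3 + x*y^5 + 2*x*y^3*z^2 - y^4*z - y^2*z^3 - x^3*y - 5*x*y^3 - 2*x*y*z^2 + x^2*z + 5*y^2*z + z^3 + 4*x*y - 3*z
so tr(b^3 a) = tr(b) * tr(a b^2) - tr(a b)  (reduce the b square) = y^2*z - x*y - z
tr(b^3) = tr(b) * tr(b^2) - tr(b)  (reduce the b square) = y^3 - 3*y
so tr(a b^3 a) = tr(a) * tr(b^3 a) - tr(b^3)  (reduce the a square) = x*y^2*z - x^2*y - y^3 - x*z + 3*y
reduce: tr(a b^3 a b) = tr(b) * tr(b a b a b) - tr(b a b a)  (reduce the b square) = y^2*z^2 - x*y*z - y^2 - z^2 + 2
tr(b^2 a b^-1 a b) = tr(a b^3 a) * tr(b) - tr(a b^3 a b)  (eliminate b^-1) = x*y^3*z - x^2*y^2 - y^4 - y^2*z^2 + 4*y^2 + z^2 - 2
tr(a^2 b a) = tr(a) * tr(b a^2) - tr(b a)  (reduce the a square) = x^2*z - x*y - z
so tr(a b a b^2 a) = tr(b) * tr(a^2 b a b) - tr(a^2 b a)  (reduce the b square) = x*y*z^2 - x^2*z - y^2*z + z
tr(a b a b^2 a b) = tr(b) * tr(a b a b a b) - tr(a b a b a)  (reduce the b square) = y*z^3 - x*z^2 - 2*y*z + x
reduce: tr(b^2 a b^-1 a b a) = tr(a b a b^2 a) * tr(b) - tr(a b a b^2 a b)  (eliminate b^-1) = x*y^2*z^2 - x^2*y*z - y^3*z - y*z^3 + x*z^2 + 3*y*z - x
tr(b a b^-1 a b a^-1 b) = tr(b^2 a b^-1 a b) * tr(a) - tr(b^2 a b^-1 a b a)  (eliminate a^-1) = x^2*y^3*z - x^3*y^2 - x*y^4 - 2*x*y^2*z^2 + x^2*y*z + y^3*z + y*z^3 + 4*x*y^2 - 3*y*z - x
so tr(a b^2 a b a) = tr(b) * tr(a b a^2 b) - tr(a b a^2)  (reduce the b square) = x*y*z^2 - x^2*z - y^2*z + z
tr(b a b a b^-1 a b) = tr(a b^2 a b a) * tr(b) - tr(a b^2 a b a b)  (eliminate b^-1) = x*y^2*z^2 - x^2*y*z - y^3*z - y*z^3 + x*z^2 + 3*y*z - x
so tr(a b a b a b a) = tr(a) * tr(b a b a b a) - tr(b a b a b)  (reduce the a square) = x*z^3 - y*z^2 - 2*x*z + y
tr(a b a b a b a b) = tr(b a b a) * tr(b a b a) - tr(1)  (split on b) = z^4 - 4*z^2 + 2
reduce: tr(b a b a b^-1 a b a) = tr(a b a b a b a) * tr(b) - tr(a b a b a b a b)  (eliminate b^-1) = x*y*z^3 - y^2*z^2 - z^4 - 2*x*y*z + y^2 + 4*z^2 - 2
so tr(b a b^-1 a b a^-1 b a) = tr(b a b a b^-1 a b) * tr(a) - tr(b a b a b^-1 a b a)  (eliminate a^-1) = x^2*y^2*z^2 - x^3*y*z - x*y^3*z - 2*x*y*z^3 + x^2*z^2 + y^2*z^2 + z^4 + 5*x*y*z - x^2 - y^2 - 4*z^2 + 2
tr(a^-1 b a^-1 b a b^-1 a b) = tr(b a b^-1 a b a^-1 b) * tr(a) - tr(b a b^-1 a b a^-1 b a)  (eliminate a^-1) = x^3*y^3*z - x^4*y^2 - x^2*y^4 - 3*x^2*y^2*z^2 + 2*x^3*y*z + 2*x*y^3*z + 3*x*y*z^3 + 4*x^2*y^2 - x^2*z^2 - y^2*z^2 - z^4 - 8*x*y*z + y^2 + 4*z^2 - 2
tr(a^-1 b a^-1 b a b^-1 a b^-1) = tr(a^-1 b a^-1 b a b^-1 a) * tr(b) - tr(a^-1 b a^-1 b a b^-1 a b)  (eliminate b^-1) = -x^3*y^3*z + x^4*y^2 + x^2*y^4 + 3*x^2*y^2*z^2 - 2*x^3*y*z - 2*x*y^3*z - 3*x*y*z^3 - 4*x^2*y^2 + x^2*z^2 + y^2*z^2 + z^4 + 8*x*y*z - 4*z^2 + 2
tr(b^-2 a^-1 b a^-1 b a b^-1 a) = tr(a^-1 b a^-1 b a b^-1 a b^-1) * tr(b) - tr(a^-1 b a^-1 b a b^-1 a)  (eliminate b^-1) = -x^3*y^4*z + x^4*y^3 + x^2*y^5 + 3*x^2*y^3*z^2 - 2*x^3*y^2*z - 2*x*y^4*z - 3*x*y^2*z^3 - 4*x^2*y^3 + x^2*y*z^2 + y^3*z^2 + y*z^4 + 8*x*y^2*z - 4*y*z^2 + y
tr(b a b^-1 a^-1 b^-2 a^-1 b a^-1) = tr(b^-2 a^-1 b a^-1 b a b^-1) * tr(a) - tr(b^-2 a^-1 b a^-1 b a b^-1 a)  (eliminate a^-1) = -x^2*y^3*z^2 + 2*x^3*y^2*z + x*y^4*z + 2*x*y^2*z^3 - x^4*y - x^2*y^3 - 3*x^2*y*z^2 - y^3*z^2 - y*z^4 + x^3*z - 3*x*y^2*z + x*z^3 + 4*x^2*y + 4*y*z^2 - 3*x*z - y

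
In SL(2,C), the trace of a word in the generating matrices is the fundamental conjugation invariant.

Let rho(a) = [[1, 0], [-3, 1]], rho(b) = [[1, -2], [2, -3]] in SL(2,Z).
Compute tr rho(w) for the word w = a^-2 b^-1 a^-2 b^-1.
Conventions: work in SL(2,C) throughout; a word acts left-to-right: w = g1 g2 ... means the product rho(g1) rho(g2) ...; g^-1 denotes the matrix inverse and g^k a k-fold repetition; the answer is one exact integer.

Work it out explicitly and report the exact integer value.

98

rho(a^-1) = [[1, 0], [3, 1]]
... * rho(a^-1) = [[1, 0], [3, 1]]  ->  [[1, 0], [6, 1]]
... * rho(b^-1) = [[-3, 2], [-2, 1]]  ->  [[-3, 2], [-20, 13]]
... * rho(a^-1) = [[1, 0], [3, 1]]  ->  [[3, 2], [19, 13]]
... * rho(a^-1) = [[1, 0], [3, 1]]  ->  [[9, 2], [58, 13]]
... * rho(b^-1) = [[-3, 2], [-2, 1]]  ->  [[-31, 20], [-200, 129]]
tr = -31 + 129 = 98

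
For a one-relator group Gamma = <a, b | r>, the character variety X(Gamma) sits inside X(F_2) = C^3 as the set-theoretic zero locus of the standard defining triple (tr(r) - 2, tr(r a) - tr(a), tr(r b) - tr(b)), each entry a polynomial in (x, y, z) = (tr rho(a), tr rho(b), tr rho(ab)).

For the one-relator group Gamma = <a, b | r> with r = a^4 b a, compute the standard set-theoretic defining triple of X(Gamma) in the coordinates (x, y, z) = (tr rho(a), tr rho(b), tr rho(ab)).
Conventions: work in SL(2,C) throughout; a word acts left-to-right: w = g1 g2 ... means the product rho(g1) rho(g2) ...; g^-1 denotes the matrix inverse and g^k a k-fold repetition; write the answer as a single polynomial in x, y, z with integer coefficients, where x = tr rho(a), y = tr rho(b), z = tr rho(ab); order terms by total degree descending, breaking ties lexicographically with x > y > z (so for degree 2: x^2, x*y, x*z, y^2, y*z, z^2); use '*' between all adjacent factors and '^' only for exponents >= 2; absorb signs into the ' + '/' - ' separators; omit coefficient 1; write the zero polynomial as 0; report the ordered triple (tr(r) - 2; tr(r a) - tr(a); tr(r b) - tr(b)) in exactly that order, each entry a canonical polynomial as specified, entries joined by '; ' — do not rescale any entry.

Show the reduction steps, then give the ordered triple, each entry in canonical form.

x^4*z - x^3*y - 3*x^2*z + 2*x*y + z - 2; x^5*z - x^4*y - 4*x^3*z + 3*x^2*y + 3*x*z - x - y; x^3*z^2 - x^2*y*z - x^3 - 2*x*z^2 + y*z + 3*x - y

use: tr(b a^2) = tr(a) tr(b a) - tr(b)   [square of a] = x*z - y
apply: tr(a^2 b a) = tr(a) tr(b a^2) - tr(b a)   [square of a] = x^2*z - x*y - z
apply: tr(a^3 b a) = tr(a) tr(a^2 b a) - tr(a^2 b)   [square of a] = x^3*z - x^2*y - 2*x*z + y
tr(a^4 b a) = tr(a) tr(a^3 b a) - tr(a^3 b)   [square of a] = x^4*z - x^3*y - 3*x^2*z + 2*x*y + z
tr(a^4 b a^2) = tr(a) tr(a^4 b a) - tr(a^4 b) = x^5*z - x^4*y - 4*x^3*z + 3*x^2*y + 3*x*z - y
apply: tr(b a b a) = tr(b a) tr(b a) - tr(1)   [split at repeated b] = z^2 - 2
tr(b a b) = tr(b) tr(a b) - tr(a) = y*z - x
tr(b a b a^2) = tr(a) tr(b a b a) - tr(b a b) = x*z^2 - y*z - x
apply: tr(a^2 b a b a) = tr(a) tr(b a b a^2) - tr(b a b a) = x^2*z^2 - x*y*z - x^2 - z^2 + 2
apply: tr(a^4 b a b) = tr(a) tr(a^2 b a b a) - tr(a^2 b a b) = x^3*z^2 - x^2*y*z - x^3 - 2*x*z^2 + y*z + 3*x
assemble the triple (tr(r) - 2; tr(r a) - x; tr(r b) - y)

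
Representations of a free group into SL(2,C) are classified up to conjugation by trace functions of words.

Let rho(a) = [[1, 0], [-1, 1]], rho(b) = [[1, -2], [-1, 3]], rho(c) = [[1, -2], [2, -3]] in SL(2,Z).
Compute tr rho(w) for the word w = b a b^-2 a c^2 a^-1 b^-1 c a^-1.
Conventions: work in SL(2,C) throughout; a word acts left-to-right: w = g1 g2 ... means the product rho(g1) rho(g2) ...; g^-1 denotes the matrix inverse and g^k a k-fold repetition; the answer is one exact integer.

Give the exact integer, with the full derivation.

778

rho(b) = [[1, -2], [-1, 3]]
... * rho(a) = [[1, 0], [-1, 1]]  ->  [[3, -2], [-4, 3]]
... * rho(b^-1) = [[3, 2], [1, 1]]  ->  [[7, 4], [-9, -5]]
... * rho(b^-1) = [[3, 2], [1, 1]]  ->  [[25, 18], [-32, -23]]
... * rho(a) = [[1, 0], [-1, 1]]  ->  [[7, 18], [-9, -23]]
... * rho(c) = [[1, -2], [2, -3]]  ->  [[43, -68], [-55, 87]]
... * rho(c) = [[1, -2], [2, -3]]  ->  [[-93, 118], [119, -151]]
... * rho(a^-1) = [[1, 0], [1, 1]]  ->  [[25, 118], [-32, -151]]
... * rho(b^-1) = [[3, 2], [1, 1]]  ->  [[193, 168], [-247, -215]]
... * rho(c) = [[1, -2], [2, -3]]  ->  [[529, -890], [-677, 1139]]
... * rho(a^-1) = [[1, 0], [1, 1]]  ->  [[-361, -890], [462, 1139]]
tr = -361 + 1139 = 778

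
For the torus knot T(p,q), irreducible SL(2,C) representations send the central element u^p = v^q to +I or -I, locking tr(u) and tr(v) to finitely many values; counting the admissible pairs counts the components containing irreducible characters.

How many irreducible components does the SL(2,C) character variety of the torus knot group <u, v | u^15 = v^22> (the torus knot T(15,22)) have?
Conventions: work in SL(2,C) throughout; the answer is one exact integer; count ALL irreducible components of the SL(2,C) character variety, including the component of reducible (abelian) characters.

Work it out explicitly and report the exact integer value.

Gamma = < u, v | u^15 = v^22 > (torus knot T(15,22)); the central element u^15 = v^22 acts as +I or -I in any irreducible SL(2,C) representation.
This locks tr(u) to 2*cos(pi*alpha/15), alpha in 1..14, and tr(v) to 2*cos(pi*beta/22), beta in 1..21, on each component of irreducible characters.
u^15 = (-1)^alpha I and v^22 = (-1)^beta I must agree, so alpha and beta have equal parity.
Counting: 7 odd alphas x 11 odd betas + 7 even alphas x 10 even betas = 77 + 70 = 147.
components with irreducible characters: 147; plus the single component of reducible (abelian) characters: total 148.

148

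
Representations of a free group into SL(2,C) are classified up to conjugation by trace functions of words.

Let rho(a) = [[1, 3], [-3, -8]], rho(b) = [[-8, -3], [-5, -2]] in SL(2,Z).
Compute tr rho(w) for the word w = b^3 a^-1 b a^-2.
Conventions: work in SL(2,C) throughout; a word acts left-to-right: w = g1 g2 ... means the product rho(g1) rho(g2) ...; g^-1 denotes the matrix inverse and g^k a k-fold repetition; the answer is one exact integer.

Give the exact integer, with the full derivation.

-3104479

rho(b) = [[-8, -3], [-5, -2]]
... * rho(b) = [[-8, -3], [-5, -2]]  ->  [[79, 30], [50, 19]]
... * rho(b) = [[-8, -3], [-5, -2]]  ->  [[-782, -297], [-495, -188]]
... * rho(a^-1) = [[-8, -3], [3, 1]]  ->  [[5365, 2049], [3396, 1297]]
... * rho(b) = [[-8, -3], [-5, -2]]  ->  [[-53165, -20193], [-33653, -12782]]
... * rho(a^-1) = [[-8, -3], [3, 1]]  ->  [[364741, 139302], [230878, 88177]]
... * rho(a^-1) = [[-8, -3], [3, 1]]  ->  [[-2500022, -954921], [-1582493, -604457]]
tr = -2500022 + -604457 = -3104479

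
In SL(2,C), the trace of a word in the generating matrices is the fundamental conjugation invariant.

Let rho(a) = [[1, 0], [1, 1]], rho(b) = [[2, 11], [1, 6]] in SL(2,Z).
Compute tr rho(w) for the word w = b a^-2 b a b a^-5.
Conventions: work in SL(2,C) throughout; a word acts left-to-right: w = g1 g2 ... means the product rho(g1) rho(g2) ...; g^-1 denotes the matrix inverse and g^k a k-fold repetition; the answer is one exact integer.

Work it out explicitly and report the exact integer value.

rho(b) = [[2, 11], [1, 6]]
... * rho(a^-1) = [[1, 0], [-1, 1]]  ->  [[-9, 11], [-5, 6]]
... * rho(a^-1) = [[1, 0], [-1, 1]]  ->  [[-20, 11], [-11, 6]]
... * rho(b) = [[2, 11], [1, 6]]  ->  [[-29, -154], [-16, -85]]
... * rho(a) = [[1, 0], [1, 1]]  ->  [[-183, -154], [-101, -85]]
... * rho(b) = [[2, 11], [1, 6]]  ->  [[-520, -2937], [-287, -1621]]
... * rho(a^-1) = [[1, 0], [-1, 1]]  ->  [[2417, -2937], [1334, -1621]]
... * rho(a^-1) = [[1, 0], [-1, 1]]  ->  [[5354, -2937], [2955, -1621]]
... * rho(a^-1) = [[1, 0], [-1, 1]]  ->  [[8291, -2937], [4576, -1621]]
... * rho(a^-1) = [[1, 0], [-1, 1]]  ->  [[11228, -2937], [6197, -1621]]
... * rho(a^-1) = [[1, 0], [-1, 1]]  ->  [[14165, -2937], [7818, -1621]]
tr = 14165 + -1621 = 12544

12544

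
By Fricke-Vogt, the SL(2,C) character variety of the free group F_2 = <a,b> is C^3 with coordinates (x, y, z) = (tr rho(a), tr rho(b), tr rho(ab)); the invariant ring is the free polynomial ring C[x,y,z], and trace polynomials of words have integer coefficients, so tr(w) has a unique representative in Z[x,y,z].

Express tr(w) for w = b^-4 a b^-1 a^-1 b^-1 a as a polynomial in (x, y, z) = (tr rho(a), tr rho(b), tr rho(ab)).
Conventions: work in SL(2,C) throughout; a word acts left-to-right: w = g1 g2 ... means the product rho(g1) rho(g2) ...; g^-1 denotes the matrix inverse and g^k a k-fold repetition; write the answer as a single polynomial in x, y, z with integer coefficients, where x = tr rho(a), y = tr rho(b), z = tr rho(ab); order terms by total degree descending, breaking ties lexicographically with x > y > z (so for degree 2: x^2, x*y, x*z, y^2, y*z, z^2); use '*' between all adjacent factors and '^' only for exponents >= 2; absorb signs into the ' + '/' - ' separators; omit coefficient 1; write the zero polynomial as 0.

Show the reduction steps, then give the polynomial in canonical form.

x^2*y^5*z - x^3*y^4 - 2*x*y^4*z^2 - 2*x^2*y^3*z + y^3*z^3 + 3*x^3*y^2 + 2*x*y^4 + 5*x*y^2*z^2 - x^2*y*z - 2*y^3*z - 2*y*z^3 - x^3 - 7*x*y^2 - x*z^2 + 5*y*z + 3*x

trace(a b^-1) = trace(a)*trace(b) - trace(a b) = x*y - z
use: trace(a b^-2) = trace(a b^-1)*trace(b) - trace(a) = x*y^2 - y*z - x
apply: trace(b^-2 a b^-1) = trace(a b^-2)*trace(b) - trace(a b^-1) = x*y^3 - y^2*z - 2*x*y + z
trace(b^-3 a b^-1) = trace(b^-2 a b^-1)*trace(b) - trace(b^-2 a) = x*y^4 - y^3*z - 3*x*y^2 + 2*y*z + x
trace(a^2) = trace(a)*trace(a) - trace(1) = x^2 - 2
trace(a^2 b) = trace(a)*trace(b a) - trace(b) = x*z - y
trace(a b^-1 a) = trace(a^2)*trace(b) - trace(a^2 b) = x^2*y - x*z - y
trace(a^2 b a) = trace(a)*trace(a b a) - trace(a b) = x^2*z - x*y - z
trace(b a b a) = trace(a b)*trace(a b) - trace(1)   [split at repeated a] = z^2 - 2
trace(b a b) = trace(b)*trace(a b) - trace(a) = y*z - x
trace(a^2 b a b) = trace(a)*trace(b a b a) - trace(b a b) = x*z^2 - y*z - x
use: trace(a b a b^-1 a) = trace(a^2 b a)*trace(b) - trace(a^2 b a b) = x^2*y*z - x*y^2 - x*z^2 + x
trace(a b a b a b) = trace(a b)*trace(a b a b) - trace(a^-1 b^-1)   [split at repeated a] = z^3 - 3*z
apply: trace(a b a b^-1 a b) = trace(a b a b a)*trace(b) - trace(a b a b a b) = x*y*z^2 - y^2*z - z^3 - x*y + 3*z
trace(b a b^-1 a b^-1 a) = trace(a b a b^-1 a)*trace(b) - trace(a b a b^-1 a b) = x^2*y^2*z - x*y^3 - 2*x*y*z^2 + y^2*z + z^3 + 2*x*y - 3*z
trace(b^-1 a b^-1 a^-1 b a) = trace(b a b^-1 a b^-1)*trace(a) - trace(b a b^-1 a b^-1 a) = -x^2*y^2*z + x^3*y + x*y^3 + 2*x*y*z^2 - x^2*z - y^2*z - z^3 - 3*x*y + 3*z
use: trace(b a^2 b^-1 a) = trace(a b a^2)*trace(b) - trace(a b a^2 b) = x^2*y*z - x*y^2 - x*z^2 + x
trace(a b^-1 a^-1 b a) = trace(b a^2 b^-1)*trace(a) - trace(b a^2 b^-1 a) = -x^2*y*z + x^3 + x*y^2 + x*z^2 - 3*x
use: trace(b^-1 a b^-1 a^-1 b a b^-1) = trace(b^-1 a b^-1 a^-1 b a)*trace(b) - trace(b^-1 a b^-1 a^-1 b a b) = -x^2*y^3*z + x^3*y^2 + x*y^4 + 2*x*y^2*z^2 - y^3*z - y*z^3 - x^3 - 4*x*y^2 - x*z^2 + 3*y*z + 3*x
trace(a b^-3 a b^-1 a^-1 b) = trace(b^-1 a b^-1 a^-1 b a b^-1)*trace(b) - trace(b^-1 a b^-1 a^-1 b a) = -x^2*y^4*z + x^3*y^3 + x*y^5 + 2*x*y^3*z^2 + x^2*y^2*z - y^4*z - y^2*z^3 - 2*x^3*y - 5*x*y^3 - 3*x*y*z^2 + x^2*z + 4*y^2*z + z^3 + 6*x*y - 3*z
trace(b^-2 a b^-1 a^-1 b^-1 a b^-1) = trace(a b^-3 a b^-1 a^-1)*trace(b) - trace(a b^-3 a b^-1 a^-1 b) = x^2*y^4*z - x^3*y^3 - 2*x*y^3*z^2 - x^2*y^2*z + y^2*z^3 + 2*x^3*y + 2*x*y^3 + 3*x*y*z^2 - x^2*z - 2*y^2*z - z^3 - 5*x*y + 3*z
trace(a b^-1 a b) = trace(a b a)*trace(b) - trace(a b a b) = x*y*z - y^2 - z^2 + 2
trace(a b^-1 a b^-1) = trace(a b^-1 a)*trace(b) - trace(a b^-1 a b) = x^2*y^2 - 2*x*y*z + z^2 - 2
use: trace(a b^-2 a b^-1) = trace(a b^-1 a b^-1)*trace(b) - trace(a b^-1 a) = x^2*y^3 - 2*x*y^2*z - x^2*y + y*z^2 + x*z - y
apply: trace(a b^-2 a) = trace(b^-1 a^2)*trace(b) - trace(b^-1 a^2 b) = x^2*y^2 - x*y*z - x^2 - y^2 + 2
use: trace(b^-1 a b^-2 a b^-1) = trace(a b^-2 a b^-1)*trace(b) - trace(a b^-2 a) = x^2*y^4 - 2*x*y^3*z - 2*x^2*y^2 + y^2*z^2 + 2*x*y*z + x^2 - 2
trace(a^3) = trace(a)*trace(a^2) - trace(a) = x^3 - 3*x
trace(a b^-1 a^2) = trace(a^3)*trace(b) - trace(a^3 b) = x^3*y - x^2*z - 2*x*y + z
apply: trace(a b^-1 a b^-1 a) = trace(a b^-1 a^2)*trace(b) - trace(a b^-1 a^2 b) = x^3*y^2 - 2*x^2*y*z - x*y^2 + x*z^2 + y*z - x
trace(a b^-1 a b^-1 a b^-1) = trace(a b^-1 a b^-1 a)*trace(b) - trace(a b^-1 a b^-1 a b) = x^3*y^3 - 3*x^2*y^2*z + 3*x*y*z^2 - z^3 - 3*x*y + 3*z
use: trace(b^-1 a b^-2 a b^-1 a) = trace(a b^-1 a b^-1 a b^-1)*trace(b) - trace(a b^-1 a b^-1 a) = x^3*y^4 - 3*x^2*y^3*z - x^3*y^2 + 3*x*y^2*z^2 + 2*x^2*y*z - y*z^3 - 2*x*y^2 - x*z^2 + 2*y*z + x
apply: trace(b^-2 a b^-1 a^-1 b^-1 a) = trace(b^-1 a b^-2 a b^-1)*trace(a) - trace(b^-1 a b^-2 a b^-1 a) = x^2*y^3*z - x^3*y^2 - 2*x*y^2*z^2 + y*z^3 + x^3 + 2*x*y^2 + x*z^2 - 2*y*z - 3*x
trace(b^-4 a b^-1 a^-1 b^-1 a) = trace(b^-2 a b^-1 a^-1 b^-1 a b^-1)*trace(b) - trace(b^-2 a b^-1 a^-1 b^-1 a) = x^2*y^5*z - x^3*y^4 - 2*x*y^4*z^2 - 2*x^2*y^3*z + y^3*z^3 + 3*x^3*y^2 + 2*x*y^4 + 5*x*y^2*z^2 - x^2*y*z - 2*y^3*z - 2*y*z^3 - x^3 - 7*x*y^2 - x*z^2 + 5*y*z + 3*x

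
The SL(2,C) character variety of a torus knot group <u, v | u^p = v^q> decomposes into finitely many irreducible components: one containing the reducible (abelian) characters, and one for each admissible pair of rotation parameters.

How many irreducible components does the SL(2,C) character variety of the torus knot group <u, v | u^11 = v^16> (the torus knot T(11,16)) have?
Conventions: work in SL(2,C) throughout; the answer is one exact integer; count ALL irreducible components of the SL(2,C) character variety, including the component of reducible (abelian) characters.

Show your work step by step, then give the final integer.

For T(11,16): irreducibility forces the central element u^11 = v^16 to one of +I, -I.
So on each irreducible component the traces are pinned: tr(u) = 2*cos(pi*alpha/11) with 1 <= alpha <= 10, tr(v) = 2*cos(pi*beta/16) with 1 <= beta <= 15.
The two central values (-1)^alpha I and (-1)^beta I must be the same matrix, so alpha and beta share a parity.
Counting: 5 odd alphas x 8 odd betas + 5 even alphas x 7 even betas = 40 + 35 = 75.
Total: 75 irreducible-character components + 1 reducible (abelian) component = 76.

76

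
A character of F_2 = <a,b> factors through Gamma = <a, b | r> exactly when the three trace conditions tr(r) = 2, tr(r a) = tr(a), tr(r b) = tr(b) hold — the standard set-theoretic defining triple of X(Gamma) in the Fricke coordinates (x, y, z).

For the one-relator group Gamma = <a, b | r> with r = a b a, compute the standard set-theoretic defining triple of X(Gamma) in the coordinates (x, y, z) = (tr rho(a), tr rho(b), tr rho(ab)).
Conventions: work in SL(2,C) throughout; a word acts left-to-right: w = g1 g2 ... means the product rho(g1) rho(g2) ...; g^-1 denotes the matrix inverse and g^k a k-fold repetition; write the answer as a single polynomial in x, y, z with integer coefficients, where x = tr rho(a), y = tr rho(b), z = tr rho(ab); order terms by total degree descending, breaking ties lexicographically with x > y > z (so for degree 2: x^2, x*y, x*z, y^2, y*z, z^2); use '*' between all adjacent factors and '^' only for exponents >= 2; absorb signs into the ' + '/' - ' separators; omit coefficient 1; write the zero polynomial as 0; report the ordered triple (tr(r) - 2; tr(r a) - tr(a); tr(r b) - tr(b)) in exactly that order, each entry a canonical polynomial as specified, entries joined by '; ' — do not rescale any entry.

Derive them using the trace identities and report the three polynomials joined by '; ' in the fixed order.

x*z - y - 2; x^2*z - x*y - x - z; z^2 - y - 2

so trace(a b a) = trace(a) * trace(b a) - trace(b) = x*z - y
so trace(a b a^2) = trace(a) * trace(a b a) - trace(a b)  (reduce the a square) = x^2*z - x*y - z
trace(a b a b) = trace(a b) * trace(a b) - trace(1)  (split on a) = z^2 - 2
assemble the triple (trace(r) - 2; trace(r a) - x; trace(r b) - y)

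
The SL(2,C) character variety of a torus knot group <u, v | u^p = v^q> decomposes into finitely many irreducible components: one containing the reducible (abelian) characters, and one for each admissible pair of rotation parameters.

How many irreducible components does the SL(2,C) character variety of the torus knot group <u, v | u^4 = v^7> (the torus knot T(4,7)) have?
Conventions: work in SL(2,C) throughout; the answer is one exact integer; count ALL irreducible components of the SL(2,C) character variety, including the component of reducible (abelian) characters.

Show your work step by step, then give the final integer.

For T(4,7): irreducibility forces the central element u^4 = v^7 to one of +I, -I.
On an irreducible component, tr(u) is locked at 2*cos(pi*alpha/4) for some alpha in 1..3, and tr(v) at 2*cos(pi*beta/7) for some beta in 1..6.
u^4 = (-1)^alpha I and v^7 = (-1)^beta I must agree, so alpha and beta have equal parity.
Counting: 2 odd alphas x 3 odd betas + 1 even alphas x 3 even betas = 6 + 3 = 9.
components with irreducible characters: 9; plus the single component of reducible (abelian) characters: total 10.

10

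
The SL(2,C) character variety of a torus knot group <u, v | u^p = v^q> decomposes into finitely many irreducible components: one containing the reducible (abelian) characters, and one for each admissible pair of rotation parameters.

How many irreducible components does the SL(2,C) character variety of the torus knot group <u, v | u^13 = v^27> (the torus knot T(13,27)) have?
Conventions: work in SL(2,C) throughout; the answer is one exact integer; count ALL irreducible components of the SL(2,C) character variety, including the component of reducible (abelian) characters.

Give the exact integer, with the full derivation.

In the torus knot group T(13,27), u^13 = v^27 is central, so an irreducible representation sends it to +I or -I (Schur).
So on each irreducible component the traces are pinned: tr(u) = 2*cos(pi*alpha/13) with 1 <= alpha <= 12, tr(v) = 2*cos(pi*beta/27) with 1 <= beta <= 26.
Consistency of u^13 = (-1)^alpha I with v^27 = (-1)^beta I forces alpha = beta (mod 2).
Enumerate parity-matched pairs: 6*13 odd-odd plus 6*13 even-even gives 156.
Total: 156 irreducible-character components + 1 reducible (abelian) component = 157.

157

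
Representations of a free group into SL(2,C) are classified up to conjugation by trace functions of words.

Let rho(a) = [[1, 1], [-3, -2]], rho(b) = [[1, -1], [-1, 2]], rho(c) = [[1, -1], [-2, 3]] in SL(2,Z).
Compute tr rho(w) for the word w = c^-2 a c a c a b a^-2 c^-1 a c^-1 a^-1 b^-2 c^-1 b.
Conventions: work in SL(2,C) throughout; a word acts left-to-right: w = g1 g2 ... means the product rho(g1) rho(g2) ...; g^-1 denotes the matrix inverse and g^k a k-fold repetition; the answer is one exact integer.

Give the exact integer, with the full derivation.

-1000

rho(c^-1) = [[3, 1], [2, 1]]
... * rho(c^-1) = [[3, 1], [2, 1]]  ->  [[11, 4], [8, 3]]
... * rho(a) = [[1, 1], [-3, -2]]  ->  [[-1, 3], [-1, 2]]
... * rho(c) = [[1, -1], [-2, 3]]  ->  [[-7, 10], [-5, 7]]
... * rho(a) = [[1, 1], [-3, -2]]  ->  [[-37, -27], [-26, -19]]
... * rho(c) = [[1, -1], [-2, 3]]  ->  [[17, -44], [12, -31]]
... * rho(a) = [[1, 1], [-3, -2]]  ->  [[149, 105], [105, 74]]
... * rho(b) = [[1, -1], [-1, 2]]  ->  [[44, 61], [31, 43]]
... * rho(a^-1) = [[-2, -1], [3, 1]]  ->  [[95, 17], [67, 12]]
... * rho(a^-1) = [[-2, -1], [3, 1]]  ->  [[-139, -78], [-98, -55]]
... * rho(c^-1) = [[3, 1], [2, 1]]  ->  [[-573, -217], [-404, -153]]
... * rho(a) = [[1, 1], [-3, -2]]  ->  [[78, -139], [55, -98]]
... * rho(c^-1) = [[3, 1], [2, 1]]  ->  [[-44, -61], [-31, -43]]
... * rho(a^-1) = [[-2, -1], [3, 1]]  ->  [[-95, -17], [-67, -12]]
... * rho(b^-1) = [[2, 1], [1, 1]]  ->  [[-207, -112], [-146, -79]]
... * rho(b^-1) = [[2, 1], [1, 1]]  ->  [[-526, -319], [-371, -225]]
... * rho(c^-1) = [[3, 1], [2, 1]]  ->  [[-2216, -845], [-1563, -596]]
... * rho(b) = [[1, -1], [-1, 2]]  ->  [[-1371, 526], [-967, 371]]
tr = -1371 + 371 = -1000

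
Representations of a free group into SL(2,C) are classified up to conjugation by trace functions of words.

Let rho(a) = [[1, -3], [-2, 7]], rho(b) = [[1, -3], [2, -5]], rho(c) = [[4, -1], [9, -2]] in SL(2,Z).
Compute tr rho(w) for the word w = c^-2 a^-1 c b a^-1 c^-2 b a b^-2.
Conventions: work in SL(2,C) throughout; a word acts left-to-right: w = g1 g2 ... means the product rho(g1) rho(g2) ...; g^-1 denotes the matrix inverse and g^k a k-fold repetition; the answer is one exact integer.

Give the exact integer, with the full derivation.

-23401

rho(c^-1) = [[-2, 1], [-9, 4]]
... * rho(c^-1) = [[-2, 1], [-9, 4]]  ->  [[-5, 2], [-18, 7]]
... * rho(a^-1) = [[7, 3], [2, 1]]  ->  [[-31, -13], [-112, -47]]
... * rho(c) = [[4, -1], [9, -2]]  ->  [[-241, 57], [-871, 206]]
... * rho(b) = [[1, -3], [2, -5]]  ->  [[-127, 438], [-459, 1583]]
... * rho(a^-1) = [[7, 3], [2, 1]]  ->  [[-13, 57], [-47, 206]]
... * rho(c^-1) = [[-2, 1], [-9, 4]]  ->  [[-487, 215], [-1760, 777]]
... * rho(c^-1) = [[-2, 1], [-9, 4]]  ->  [[-961, 373], [-3473, 1348]]
... * rho(b) = [[1, -3], [2, -5]]  ->  [[-215, 1018], [-777, 3679]]
... * rho(a) = [[1, -3], [-2, 7]]  ->  [[-2251, 7771], [-8135, 28084]]
... * rho(b^-1) = [[-5, 3], [-2, 1]]  ->  [[-4287, 1018], [-15493, 3679]]
... * rho(b^-1) = [[-5, 3], [-2, 1]]  ->  [[19399, -11843], [70107, -42800]]
tr = 19399 + -42800 = -23401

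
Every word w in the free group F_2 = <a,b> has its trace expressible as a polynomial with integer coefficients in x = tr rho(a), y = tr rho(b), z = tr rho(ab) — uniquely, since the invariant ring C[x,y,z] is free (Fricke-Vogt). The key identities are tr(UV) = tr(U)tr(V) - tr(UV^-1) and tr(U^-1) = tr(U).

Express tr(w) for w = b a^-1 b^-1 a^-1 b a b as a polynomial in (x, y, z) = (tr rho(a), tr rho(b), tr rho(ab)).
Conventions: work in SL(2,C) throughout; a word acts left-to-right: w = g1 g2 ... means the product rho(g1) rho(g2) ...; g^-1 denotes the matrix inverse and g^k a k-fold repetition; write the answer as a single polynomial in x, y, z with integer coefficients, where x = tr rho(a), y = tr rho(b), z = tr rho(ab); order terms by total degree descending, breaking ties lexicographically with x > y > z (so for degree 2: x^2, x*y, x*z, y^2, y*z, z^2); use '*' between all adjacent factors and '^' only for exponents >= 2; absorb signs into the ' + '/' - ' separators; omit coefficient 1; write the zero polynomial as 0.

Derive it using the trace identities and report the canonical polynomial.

trace(b^2) = trace(b) trace(b) - trace(1)   [square of b] = y^2 - 2
and trace(a b^2) = trace(b) trace(a b) - trace(a)   [square of b] = y*z - x
trace(b a b^2) = trace(b) trace(a b^2) - trace(a b)   [square of b] = y^2*z - x*y - z
and trace(a b a b) = trace(b a) trace(b a) - trace(1)   [split at a repeated b] = z^2 - 2
trace(a b a) = trace(a) trace(b a) - trace(b)   [square of a] = x*z - y
trace(a b a b^2) = trace(b) trace(a b a b) - trace(a b a)   [square of b] = y*z^2 - x*z - y
trace(b a b a b^2) = trace(b) trace(a b a b^2) - trace(a b a b)   [square of b] = y^2*z^2 - x*y*z - y^2 - z^2 + 2
trace(a b a b a b) = trace(b a) trace(b a b a) - trace(b^-1 a^-1)   [split at a repeated b] = z^3 - 3*z
trace(a b a b a) = trace(a) trace(b a b a) - trace(b a b)   [square of a] = x*z^2 - y*z - x
and trace(b a b a b^2 a) = trace(b) trace(a b a b a b) - trace(a b a b a)   [square of b] = y*z^3 - x*z^2 - 2*y*z + x
and trace(a b a b^2 a^-1 b) = trace(b a b a b^2) trace(a) - trace(b a b a b^2 a)   [inverse elimination on a] = x*y^2*z^2 - x^2*y*z - y*z^3 - x*y^2 + 2*y*z + x
trace(b a b^2 a^-1 b^-1 a) = trace(a b a b^2 a^-1) trace(b) - trace(a b a b^2 a^-1 b)   [inverse elimination on b] = -x*y^2*z^2 + x^2*y*z + y^3*z + y*z^3 - 3*y*z - x
trace(b a^-1 b^-1 a^-1 b a b) = trace(b a b^2 a^-1 b^-1) trace(a) - trace(b a b^2 a^-1 b^-1 a)   [inverse elimination on a] = x*y^2*z^2 - x^2*y*z - y^3*z - y*z^3 + x*y^2 + 3*y*z - x

x*y^2*z^2 - x^2*y*z - y^3*z - y*z^3 + x*y^2 + 3*y*z - x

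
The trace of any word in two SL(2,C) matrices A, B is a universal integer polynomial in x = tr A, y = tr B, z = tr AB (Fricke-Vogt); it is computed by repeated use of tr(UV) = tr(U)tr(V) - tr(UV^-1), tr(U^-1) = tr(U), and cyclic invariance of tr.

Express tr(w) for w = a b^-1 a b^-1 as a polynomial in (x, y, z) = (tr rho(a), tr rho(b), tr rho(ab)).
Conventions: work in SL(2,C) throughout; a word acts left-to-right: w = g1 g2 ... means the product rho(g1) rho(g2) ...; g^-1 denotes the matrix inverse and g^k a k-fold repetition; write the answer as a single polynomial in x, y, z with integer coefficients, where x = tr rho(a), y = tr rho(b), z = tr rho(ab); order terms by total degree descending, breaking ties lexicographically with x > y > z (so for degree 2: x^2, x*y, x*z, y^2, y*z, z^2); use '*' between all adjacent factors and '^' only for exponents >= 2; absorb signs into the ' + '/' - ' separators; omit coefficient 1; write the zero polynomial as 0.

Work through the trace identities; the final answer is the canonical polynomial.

trace(a^2) = trace(a) trace(a) - trace(1)   [square of a] = x^2 - 2
trace(a^2 b) = trace(a) trace(b a) - trace(b)   [square of a] = x*z - y
trace(a b^-1 a) = trace(a^2) trace(b) - trace(a^2 b)   [inverse elimination on b] = x^2*y - x*z - y
trace(a b a b) = trace(b a) trace(b a) - trace(1)   [split at a repeated b] = z^2 - 2
trace(a b^-1 a b) = trace(a b a) trace(b) - trace(a b a b)   [inverse elimination on b] = x*y*z - y^2 - z^2 + 2
trace(a b^-1 a b^-1) = trace(a b^-1 a) trace(b) - trace(a b^-1 a b)   [inverse elimination on b] = x^2*y^2 - 2*x*y*z + z^2 - 2

x^2*y^2 - 2*x*y*z + z^2 - 2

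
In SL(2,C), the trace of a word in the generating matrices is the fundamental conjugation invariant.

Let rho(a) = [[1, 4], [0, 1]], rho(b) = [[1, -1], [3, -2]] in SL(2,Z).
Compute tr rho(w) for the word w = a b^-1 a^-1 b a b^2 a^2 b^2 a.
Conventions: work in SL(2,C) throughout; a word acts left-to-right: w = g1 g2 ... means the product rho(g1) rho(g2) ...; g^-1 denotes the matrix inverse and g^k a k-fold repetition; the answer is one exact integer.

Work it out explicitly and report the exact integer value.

rho(a) = [[1, 4], [0, 1]]
... * rho(b^-1) = [[-2, 1], [-3, 1]]  ->  [[-14, 5], [-3, 1]]
... * rho(a^-1) = [[1, -4], [0, 1]]  ->  [[-14, 61], [-3, 13]]
... * rho(b) = [[1, -1], [3, -2]]  ->  [[169, -108], [36, -23]]
... * rho(a) = [[1, 4], [0, 1]]  ->  [[169, 568], [36, 121]]
... * rho(b) = [[1, -1], [3, -2]]  ->  [[1873, -1305], [399, -278]]
... * rho(b) = [[1, -1], [3, -2]]  ->  [[-2042, 737], [-435, 157]]
... * rho(a) = [[1, 4], [0, 1]]  ->  [[-2042, -7431], [-435, -1583]]
... * rho(a) = [[1, 4], [0, 1]]  ->  [[-2042, -15599], [-435, -3323]]
... * rho(b) = [[1, -1], [3, -2]]  ->  [[-48839, 33240], [-10404, 7081]]
... * rho(b) = [[1, -1], [3, -2]]  ->  [[50881, -17641], [10839, -3758]]
... * rho(a) = [[1, 4], [0, 1]]  ->  [[50881, 185883], [10839, 39598]]
tr = 50881 + 39598 = 90479

90479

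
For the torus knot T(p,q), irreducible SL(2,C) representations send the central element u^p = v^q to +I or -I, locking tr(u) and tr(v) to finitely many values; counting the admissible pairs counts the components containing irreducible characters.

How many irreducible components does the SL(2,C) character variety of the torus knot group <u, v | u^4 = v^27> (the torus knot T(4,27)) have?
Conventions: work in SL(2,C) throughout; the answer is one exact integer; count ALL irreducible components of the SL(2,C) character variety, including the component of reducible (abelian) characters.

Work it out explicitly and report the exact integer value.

In the torus knot group T(4,27), u^4 = v^27 is central, so an irreducible representation sends it to +I or -I (Schur).
On an irreducible component, tr(u) is locked at 2*cos(pi*alpha/4) for some alpha in 1..3, and tr(v) at 2*cos(pi*beta/27) for some beta in 1..26.
Consistency of u^4 = (-1)^alpha I with v^27 = (-1)^beta I forces alpha = beta (mod 2).
Counting: 2 odd alphas x 13 odd betas + 1 even alphas x 13 even betas = 26 + 13 = 39.
Total: 39 irreducible-character components + 1 reducible (abelian) component = 40.

40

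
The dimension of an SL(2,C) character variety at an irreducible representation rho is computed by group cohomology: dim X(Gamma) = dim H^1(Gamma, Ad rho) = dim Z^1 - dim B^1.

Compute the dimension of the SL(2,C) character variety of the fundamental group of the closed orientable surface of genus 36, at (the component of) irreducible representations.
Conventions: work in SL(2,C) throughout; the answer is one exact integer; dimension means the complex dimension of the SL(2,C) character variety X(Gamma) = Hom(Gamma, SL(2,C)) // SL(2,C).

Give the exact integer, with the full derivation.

210

pi_1 of the closed genus-36 surface has 72 generators bound by the single product-of-commutators relator.
Before the relator condition, cocycle space has dim 3*72 = 216.
At an irreducible rho, H^2 = coker(d_2) vanishes (Poincare duality: H^2 is dual to H^0 = invariants = 0), so d_2 is surjective onto sl_2 and dim Z^1 = 216 - 3 = 213.
As always at irreducible rho, dim B^1 = 3.
dim H^1 = 213 - 3 = 210 = dim X.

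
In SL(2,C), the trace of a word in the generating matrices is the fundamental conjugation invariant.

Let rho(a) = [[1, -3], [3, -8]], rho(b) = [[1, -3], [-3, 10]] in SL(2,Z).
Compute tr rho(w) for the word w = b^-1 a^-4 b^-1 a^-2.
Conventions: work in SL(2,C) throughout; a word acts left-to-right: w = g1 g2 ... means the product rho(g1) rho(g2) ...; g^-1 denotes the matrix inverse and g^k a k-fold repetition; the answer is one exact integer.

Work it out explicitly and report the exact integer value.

rho(b^-1) = [[10, 3], [3, 1]]
... * rho(a^-1) = [[-8, 3], [-3, 1]]  ->  [[-89, 33], [-27, 10]]
... * rho(a^-1) = [[-8, 3], [-3, 1]]  ->  [[613, -234], [186, -71]]
... * rho(a^-1) = [[-8, 3], [-3, 1]]  ->  [[-4202, 1605], [-1275, 487]]
... * rho(a^-1) = [[-8, 3], [-3, 1]]  ->  [[28801, -11001], [8739, -3338]]
... * rho(b^-1) = [[10, 3], [3, 1]]  ->  [[255007, 75402], [77376, 22879]]
... * rho(a^-1) = [[-8, 3], [-3, 1]]  ->  [[-2266262, 840423], [-687645, 255007]]
... * rho(a^-1) = [[-8, 3], [-3, 1]]  ->  [[15608827, -5958363], [4736139, -1807928]]
tr = 15608827 + -1807928 = 13800899

13800899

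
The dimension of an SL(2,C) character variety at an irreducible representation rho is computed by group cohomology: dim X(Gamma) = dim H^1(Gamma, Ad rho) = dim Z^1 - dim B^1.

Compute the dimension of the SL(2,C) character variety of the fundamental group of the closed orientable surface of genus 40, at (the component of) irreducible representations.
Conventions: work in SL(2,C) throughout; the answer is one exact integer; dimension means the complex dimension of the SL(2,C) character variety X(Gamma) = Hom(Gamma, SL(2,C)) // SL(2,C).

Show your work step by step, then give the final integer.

The genus-40 surface group: 2g = 80 generators, one relator prod [a_i, b_i].
A cocycle assigns one sl_2 vector per generator subject to the relator condition d_2(z) = 0: dim of the unconstrained space is 3*2g = 240.
H^2 = coker(d_2) is dual to H^0 = 0 at irreducible rho (Poincare duality), so d_2 is onto: dim Z^1 = 237.
Coboundaries contribute dim B^1 = 3 (injective at irreducible rho).
dim X = dim H^1 = 237 - 3 = 234.

234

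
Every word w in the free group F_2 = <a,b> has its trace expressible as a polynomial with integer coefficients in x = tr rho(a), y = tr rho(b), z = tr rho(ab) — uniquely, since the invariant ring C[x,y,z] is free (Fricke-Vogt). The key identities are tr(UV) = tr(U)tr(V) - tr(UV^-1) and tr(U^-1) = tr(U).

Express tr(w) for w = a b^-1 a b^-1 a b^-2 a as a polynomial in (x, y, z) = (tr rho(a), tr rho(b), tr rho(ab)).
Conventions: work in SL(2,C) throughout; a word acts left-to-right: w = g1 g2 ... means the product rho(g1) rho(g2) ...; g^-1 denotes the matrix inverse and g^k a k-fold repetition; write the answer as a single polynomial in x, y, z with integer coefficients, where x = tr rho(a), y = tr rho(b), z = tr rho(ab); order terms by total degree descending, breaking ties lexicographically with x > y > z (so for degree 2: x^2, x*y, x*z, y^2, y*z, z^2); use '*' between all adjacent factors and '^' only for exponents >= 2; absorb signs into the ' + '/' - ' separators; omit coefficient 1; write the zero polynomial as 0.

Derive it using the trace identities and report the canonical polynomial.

x^4*y^4 - 3*x^3*y^3*z - x^4*y^2 - x^2*y^4 + 3*x^2*y^2*z^2 + 2*x^3*y*z + 2*x*y^3*z - x*y*z^3 - x^2*z^2 - y^2*z^2 - x*y*z + x^2 + y^2 + z^2 - 2

trace(a^2) = trace(a) trace(a) - trace(1)  (reduce the a square) = x^2 - 2
trace(a^3) = trace(a) trace(a^2) - trace(a)  (reduce the a square) = x^3 - 3*x
trace(a^4) = trace(a) trace(a^3) - trace(a^2)  (reduce the a square) = x^4 - 4*x^2 + 2
trace(b a^2) = trace(a) trace(b a) - trace(b)  (reduce the a square) = x*z - y
trace(a b a^2) = trace(a) trace(b a^2) - trace(b a)  (reduce the a square) = x^2*z - x*y - z
trace(a^4 b) = trace(a) trace(a b a^2) - trace(a b a)  (reduce the a square) = x^3*z - x^2*y - 2*x*z + y
trace(a b^-1 a^3) = trace(a^4) trace(b) - trace(a^4 b)  (eliminate b^-1) = x^4*y - x^3*z - 3*x^2*y + 2*x*z + y
trace(b a b a) = trace(a b) trace(a b) - trace(1)  (split on a) = z^2 - 2
trace(b a b) = trace(b) trace(a b) - trace(a)  (reduce the b square) = y*z - x
trace(b a b a^2) = trace(a) trace(b a b a) - trace(b a b)  (reduce the a square) = x*z^2 - y*z - x
trace(a^3 b a b) = trace(a) trace(b a b a^2) - trace(b a b a)  (reduce the a square) = x^2*z^2 - x*y*z - x^2 - z^2 + 2
trace(a b^-1 a^3 b) = trace(a^3 b a) trace(b) - trace(a^3 b a b)  (eliminate b^-1) = x^3*y*z - x^2*y^2 - x^2*z^2 - x*y*z + x^2 + y^2 + z^2 - 2
trace(a b^-1 a b^-1 a^2) = trace(a b^-1 a^3) trace(b) - trace(a b^-1 a^3 b)  (eliminate b^-1) = x^4*y^2 - 2*x^3*y*z - 2*x^2*y^2 + x^2*z^2 + 3*x*y*z - x^2 - z^2 + 2
trace(b a^2 b) = trace(b) trace(a^2 b) - trace(a^2)  (reduce the b square) = x*y*z - x^2 - y^2 + 2
trace(a b a^2 b a) = trace(a) trace(b a^2 b a) - trace(b a^2 b)  (reduce the a square) = x^2*z^2 - 2*x*y*z + y^2 - 2
trace(b a b a b a) = trace(a b a b) trace(a b) - trace(b a)  (split on a) = z^3 - 3*z
trace(b a b a b) = trace(b) trace(a b a b) - trace(a b a)  (reduce the b square) = y*z^2 - x*z - y
trace(a b a^2 b a b) = trace(a) trace(b a b a b a) - trace(b a b a b)  (reduce the a square) = x*z^3 - y*z^2 - 2*x*z + y
trace(a^2 b a b^-1 a b) = trace(a b a^2 b a) trace(b) - trace(a b a^2 b a b)  (eliminate b^-1) = x^2*y*z^2 - 2*x*y^2*z - x*z^3 + y^3 + y*z^2 + 2*x*z - 3*y
trace(a b^-1 a b^-1 a^2 b) = trace(a^2 b a b^-1 a) trace(b) - trace(a^2 b a b^-1 a b)  (eliminate b^-1) = x^3*y^2*z - x^2*y^3 - 2*x^2*y*z^2 + x*y^2*z + x*z^3 + x^2*y - 2*x*z + y
trace(b^-1 a^2 b^-1 a b^-1 a) = trace(a b^-1 a b^-1 a^2) trace(b) - trace(a b^-1 a b^-1 a^2 b)  (eliminate b^-1) = x^4*y^3 - 3*x^3*y^2*z - x^2*y^3 + 3*x^2*y*z^2 + 2*x*y^2*z - x*z^3 - 2*x^2*y - y*z^2 + 2*x*z + y
trace(a b^-1 a b^-1 a b^-2 a) = trace(b^-1 a^2 b^-1 a b^-1 a) trace(b) - trace(b^-1 a^2 b^-1 a b^-1 a b)  (eliminate b^-1) = x^4*y^4 - 3*x^3*y^3*z - x^4*y^2 - x^2*y^4 + 3*x^2*y^2*z^2 + 2*x^3*y*z + 2*x*y^3*z - x*y*z^3 - x^2*z^2 - y^2*z^2 - x*y*z + x^2 + y^2 + z^2 - 2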